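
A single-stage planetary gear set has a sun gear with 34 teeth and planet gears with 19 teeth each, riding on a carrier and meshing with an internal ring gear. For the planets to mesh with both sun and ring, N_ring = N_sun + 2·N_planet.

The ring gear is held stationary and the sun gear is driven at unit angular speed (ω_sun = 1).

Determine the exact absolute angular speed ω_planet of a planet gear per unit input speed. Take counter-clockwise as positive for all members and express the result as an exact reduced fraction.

N_ring = 34 + 2·19 = 72
34(ω_s−ω_c) = −72(ω_r−ω_c),  ω_r=0, ω_s=1
34(1−ω_c) = −72(0−ω_c)  ⇒  106ω_c = 34  ⇒  ω_c = 17/53
sun–planet: 34·(1−17/53) = −19·(ω_p−ω_c)  ⇒  ω_p−ω_c = −(34/19)·(36/53) = -1224/1007
ω_p = 17/53 − 1224/1007 = -17/19

-17/19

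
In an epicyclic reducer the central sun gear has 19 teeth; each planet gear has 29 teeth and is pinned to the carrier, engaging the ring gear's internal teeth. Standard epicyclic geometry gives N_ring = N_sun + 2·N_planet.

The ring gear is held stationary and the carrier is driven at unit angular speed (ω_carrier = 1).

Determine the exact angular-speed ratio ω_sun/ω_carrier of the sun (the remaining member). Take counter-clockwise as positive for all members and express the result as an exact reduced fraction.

96/19

N_ring = 19 + 2·29 = 77
19(ω_s−ω_c) = −77(ω_r−ω_c),  ω_r=0, ω_c=1
ω_s = 1 − (77/19)(0−1) = 96/19
ω_s/ω_c = 96/19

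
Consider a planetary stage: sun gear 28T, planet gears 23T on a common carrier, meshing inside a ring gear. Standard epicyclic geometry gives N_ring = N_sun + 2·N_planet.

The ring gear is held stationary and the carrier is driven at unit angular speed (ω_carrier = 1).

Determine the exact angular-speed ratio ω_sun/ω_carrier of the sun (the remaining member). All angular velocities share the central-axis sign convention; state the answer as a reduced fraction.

51/14

N_ring = 28 + 2·23 = 74
28(ω_s−ω_c) = −74(ω_r−ω_c),  ω_r=0, ω_c=1
ω_s = 1 − (74/28)(0−1) = 51/14
ω_s/ω_c = 51/14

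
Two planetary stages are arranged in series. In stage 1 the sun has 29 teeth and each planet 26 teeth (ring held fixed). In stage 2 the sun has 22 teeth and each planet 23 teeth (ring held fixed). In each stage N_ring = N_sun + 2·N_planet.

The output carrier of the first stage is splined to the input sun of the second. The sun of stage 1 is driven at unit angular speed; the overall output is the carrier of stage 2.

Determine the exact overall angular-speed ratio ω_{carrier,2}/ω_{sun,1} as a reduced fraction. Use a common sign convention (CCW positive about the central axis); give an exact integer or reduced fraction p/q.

Stage 1: N_ring = 29 + 2·26 = 81
Stage 1: 29(ω_s−ω_c) = −81(ω_r−ω_c),  ω_r=0, ω_s=1
Stage 1: 29(1−ω_c) = −81(0−ω_c)  ⇒  110ω_c = 29  ⇒  ω_c = 29/110
  ⇒ ω_c¹/ω_s¹ = 29/110
Stage 2: N_ring = 22 + 2·23 = 68
Stage 2: 22(ω_s−ω_c) = −68(ω_r−ω_c),  ω_r=0, ω_s=1
Stage 2: 22(1−ω_c) = −68(0−ω_c)  ⇒  90ω_c = 22  ⇒  ω_c = 11/45
  ⇒ ω_c²/ω_s² = 11/45
Coupling ω_s² = ω_c¹ ⇒ overall = 29/110 × 11/45 = 29/450

29/450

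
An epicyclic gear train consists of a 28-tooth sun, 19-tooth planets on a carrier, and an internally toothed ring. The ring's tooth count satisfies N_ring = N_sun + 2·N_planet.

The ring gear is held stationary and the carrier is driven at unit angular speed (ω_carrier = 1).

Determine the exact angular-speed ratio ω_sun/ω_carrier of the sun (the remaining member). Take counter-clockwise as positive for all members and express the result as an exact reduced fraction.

47/14

N_ring = 28 + 2·19 = 66
28(ω_s−ω_c) = −66(ω_r−ω_c),  ω_r=0, ω_c=1
ω_s = 1 − (66/28)(0−1) = 47/14
ω_s/ω_c = 47/14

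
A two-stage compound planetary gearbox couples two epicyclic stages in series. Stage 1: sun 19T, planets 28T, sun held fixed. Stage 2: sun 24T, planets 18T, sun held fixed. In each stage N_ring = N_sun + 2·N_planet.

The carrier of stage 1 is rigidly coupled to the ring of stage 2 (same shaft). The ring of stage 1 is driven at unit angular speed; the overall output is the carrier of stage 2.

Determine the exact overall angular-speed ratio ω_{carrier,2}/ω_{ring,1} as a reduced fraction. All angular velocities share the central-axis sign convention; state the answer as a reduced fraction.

Stage 1: N_ring = 19 + 2·28 = 75
Stage 1: 19(ω_s−ω_c) = −75(ω_r−ω_c),  ω_s=0, ω_r=1
Stage 1: 19(0−ω_c) = −75(1−ω_c)  ⇒  94ω_c = 75  ⇒  ω_c = 75/94
  ⇒ ω_c¹/ω_r¹ = 75/94
Stage 2: N_ring = 24 + 2·18 = 60
Stage 2: 24(ω_s−ω_c) = −60(ω_r−ω_c),  ω_s=0, ω_r=1
Stage 2: 24(0−ω_c) = −60(1−ω_c)  ⇒  84ω_c = 60  ⇒  ω_c = 5/7
  ⇒ ω_c²/ω_r² = 5/7
Coupling ω_r² = ω_c¹ ⇒ overall = 75/94 × 5/7 = 375/658

375/658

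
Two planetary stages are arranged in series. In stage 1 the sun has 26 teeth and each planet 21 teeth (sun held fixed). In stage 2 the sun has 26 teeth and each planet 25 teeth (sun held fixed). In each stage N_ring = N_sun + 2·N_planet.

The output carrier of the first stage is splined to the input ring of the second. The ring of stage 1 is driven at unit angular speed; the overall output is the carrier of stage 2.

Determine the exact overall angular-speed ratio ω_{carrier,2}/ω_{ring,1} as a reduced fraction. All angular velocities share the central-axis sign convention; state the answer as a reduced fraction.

Stage 1: N_ring = 26 + 2·21 = 68
Stage 1: 26(ω_s−ω_c) = −68(ω_r−ω_c),  ω_s=0, ω_r=1
Stage 1: 26(0−ω_c) = −68(1−ω_c)  ⇒  94ω_c = 68  ⇒  ω_c = 34/47
  ⇒ ω_c¹/ω_r¹ = 34/47
Stage 2: N_ring = 26 + 2·25 = 76
Stage 2: 26(ω_s−ω_c) = −76(ω_r−ω_c),  ω_s=0, ω_r=1
Stage 2: 26(0−ω_c) = −76(1−ω_c)  ⇒  102ω_c = 76  ⇒  ω_c = 38/51
  ⇒ ω_c²/ω_r² = 38/51
Coupling ω_r² = ω_c¹ ⇒ overall = 34/47 × 38/51 = 76/141

76/141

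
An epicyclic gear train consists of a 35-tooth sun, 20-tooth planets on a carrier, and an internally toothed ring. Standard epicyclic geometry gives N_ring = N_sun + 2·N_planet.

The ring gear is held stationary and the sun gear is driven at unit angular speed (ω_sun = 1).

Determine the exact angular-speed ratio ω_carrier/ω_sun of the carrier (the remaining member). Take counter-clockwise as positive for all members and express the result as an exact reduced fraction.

7/22

N_ring = 35 + 2·20 = 75
35(ω_s−ω_c) = −75(ω_r−ω_c),  ω_r=0, ω_s=1
35(1−ω_c) = −75(0−ω_c)  ⇒  110ω_c = 35  ⇒  ω_c = 7/22
ω_c/ω_s = 7/22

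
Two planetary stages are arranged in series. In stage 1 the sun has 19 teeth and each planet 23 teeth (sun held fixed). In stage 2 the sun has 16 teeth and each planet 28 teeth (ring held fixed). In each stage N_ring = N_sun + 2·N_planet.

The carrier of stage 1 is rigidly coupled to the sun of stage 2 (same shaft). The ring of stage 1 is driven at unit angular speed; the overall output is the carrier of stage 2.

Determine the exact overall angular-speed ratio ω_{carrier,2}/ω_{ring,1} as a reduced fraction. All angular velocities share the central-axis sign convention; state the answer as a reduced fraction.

Stage 1: N_ring = 19 + 2·23 = 65
Stage 1: 19(ω_s−ω_c) = −65(ω_r−ω_c),  ω_s=0, ω_r=1
Stage 1: 19(0−ω_c) = −65(1−ω_c)  ⇒  84ω_c = 65  ⇒  ω_c = 65/84
  ⇒ ω_c¹/ω_r¹ = 65/84
Stage 2: N_ring = 16 + 2·28 = 72
Stage 2: 16(ω_s−ω_c) = −72(ω_r−ω_c),  ω_r=0, ω_s=1
Stage 2: 16(1−ω_c) = −72(0−ω_c)  ⇒  88ω_c = 16  ⇒  ω_c = 2/11
  ⇒ ω_c²/ω_s² = 2/11
Coupling ω_s² = ω_c¹ ⇒ overall = 65/84 × 2/11 = 65/462

65/462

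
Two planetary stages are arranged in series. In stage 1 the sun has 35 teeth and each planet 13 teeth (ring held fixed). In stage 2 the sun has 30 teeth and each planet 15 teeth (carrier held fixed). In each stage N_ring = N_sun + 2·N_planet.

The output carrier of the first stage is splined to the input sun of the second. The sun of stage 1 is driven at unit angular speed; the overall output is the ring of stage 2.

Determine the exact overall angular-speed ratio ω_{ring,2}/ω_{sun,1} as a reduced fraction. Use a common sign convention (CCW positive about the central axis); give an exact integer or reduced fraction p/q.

-35/192

Stage 1: N_ring = 35 + 2·13 = 61
Stage 1: 35(ω_s−ω_c) = −61(ω_r−ω_c),  ω_r=0, ω_s=1
Stage 1: 35(1−ω_c) = −61(0−ω_c)  ⇒  96ω_c = 35  ⇒  ω_c = 35/96
  ⇒ ω_c¹/ω_s¹ = 35/96
Stage 2: N_ring = 30 + 2·15 = 60
Stage 2: 30(ω_s−ω_c) = −60(ω_r−ω_c),  ω_c=0, ω_s=1
Stage 2: ω_r = 0 − (30/60)(1−0) = -1/2
  ⇒ ω_r²/ω_s² = -1/2
Coupling ω_s² = ω_c¹ ⇒ overall = 35/96 × -1/2 = -35/192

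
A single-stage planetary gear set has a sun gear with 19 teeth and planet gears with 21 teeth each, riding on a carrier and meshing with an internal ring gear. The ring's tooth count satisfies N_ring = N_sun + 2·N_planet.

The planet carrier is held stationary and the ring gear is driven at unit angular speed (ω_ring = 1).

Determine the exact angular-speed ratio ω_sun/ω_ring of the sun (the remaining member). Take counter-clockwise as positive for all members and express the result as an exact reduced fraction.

N_ring = 19 + 2·21 = 61
19(ω_s−ω_c) = −61(ω_r−ω_c),  ω_c=0, ω_r=1
ω_s = 0 − (61/19)(1−0) = -61/19
ω_s/ω_r = -61/19

-61/19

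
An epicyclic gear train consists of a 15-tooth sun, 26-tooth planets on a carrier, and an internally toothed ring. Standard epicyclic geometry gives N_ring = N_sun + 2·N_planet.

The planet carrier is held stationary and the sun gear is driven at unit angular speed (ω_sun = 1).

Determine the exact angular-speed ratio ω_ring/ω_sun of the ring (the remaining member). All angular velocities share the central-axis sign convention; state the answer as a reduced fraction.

N_ring = 15 + 2·26 = 67
15(ω_s−ω_c) = −67(ω_r−ω_c),  ω_c=0, ω_s=1
ω_r = 0 − (15/67)(1−0) = -15/67
ω_r/ω_s = -15/67

-15/67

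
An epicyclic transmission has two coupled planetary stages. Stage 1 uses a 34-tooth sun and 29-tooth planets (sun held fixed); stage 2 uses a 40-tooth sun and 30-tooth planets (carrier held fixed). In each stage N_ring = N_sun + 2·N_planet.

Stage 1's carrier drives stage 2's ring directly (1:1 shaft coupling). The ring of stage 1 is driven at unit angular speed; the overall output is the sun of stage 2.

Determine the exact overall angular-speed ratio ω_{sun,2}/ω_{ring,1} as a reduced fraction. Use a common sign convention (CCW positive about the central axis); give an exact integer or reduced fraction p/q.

-115/63

Stage 1: N_ring = 34 + 2·29 = 92
Stage 1: 34(ω_s−ω_c) = −92(ω_r−ω_c),  ω_s=0, ω_r=1
Stage 1: 34(0−ω_c) = −92(1−ω_c)  ⇒  126ω_c = 92  ⇒  ω_c = 46/63
  ⇒ ω_c¹/ω_r¹ = 46/63
Stage 2: N_ring = 40 + 2·30 = 100
Stage 2: 40(ω_s−ω_c) = −100(ω_r−ω_c),  ω_c=0, ω_r=1
Stage 2: ω_s = 0 − (100/40)(1−0) = -5/2
  ⇒ ω_s²/ω_r² = -5/2
Coupling ω_r² = ω_c¹ ⇒ overall = 46/63 × -5/2 = -115/63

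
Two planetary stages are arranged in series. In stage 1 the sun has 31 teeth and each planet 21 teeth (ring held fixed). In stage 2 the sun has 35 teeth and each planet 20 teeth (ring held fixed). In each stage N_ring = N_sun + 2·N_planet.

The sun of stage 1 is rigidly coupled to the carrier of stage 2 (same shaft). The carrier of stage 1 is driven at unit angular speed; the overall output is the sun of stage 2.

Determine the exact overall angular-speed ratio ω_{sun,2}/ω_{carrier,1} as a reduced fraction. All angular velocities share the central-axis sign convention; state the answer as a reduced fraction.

Stage 1: N_ring = 31 + 2·21 = 73
Stage 1: 31(ω_s−ω_c) = −73(ω_r−ω_c),  ω_r=0, ω_c=1
Stage 1: ω_s = 1 − (73/31)(0−1) = 104/31
  ⇒ ω_s¹/ω_c¹ = 104/31
Stage 2: N_ring = 35 + 2·20 = 75
Stage 2: 35(ω_s−ω_c) = −75(ω_r−ω_c),  ω_r=0, ω_c=1
Stage 2: ω_s = 1 − (75/35)(0−1) = 22/7
  ⇒ ω_s²/ω_c² = 22/7
Coupling ω_c² = ω_s¹ ⇒ overall = 104/31 × 22/7 = 2288/217

2288/217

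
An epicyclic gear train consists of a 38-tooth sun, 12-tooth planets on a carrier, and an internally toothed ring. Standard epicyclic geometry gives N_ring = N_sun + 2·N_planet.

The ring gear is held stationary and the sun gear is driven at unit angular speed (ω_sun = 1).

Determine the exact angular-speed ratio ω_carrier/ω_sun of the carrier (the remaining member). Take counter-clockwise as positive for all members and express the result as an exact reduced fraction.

19/50

N_ring = 38 + 2·12 = 62
38(ω_s−ω_c) = −62(ω_r−ω_c),  ω_r=0, ω_s=1
38(1−ω_c) = −62(0−ω_c)  ⇒  100ω_c = 38  ⇒  ω_c = 19/50
ω_c/ω_s = 19/50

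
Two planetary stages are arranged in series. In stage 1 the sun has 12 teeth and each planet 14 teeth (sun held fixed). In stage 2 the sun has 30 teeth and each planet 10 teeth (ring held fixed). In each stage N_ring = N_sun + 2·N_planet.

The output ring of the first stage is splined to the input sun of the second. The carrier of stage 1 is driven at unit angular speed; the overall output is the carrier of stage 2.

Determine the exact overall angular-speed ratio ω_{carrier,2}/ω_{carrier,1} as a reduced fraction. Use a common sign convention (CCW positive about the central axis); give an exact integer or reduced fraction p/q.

39/80

Stage 1: N_ring = 12 + 2·14 = 40
Stage 1: 12(ω_s−ω_c) = −40(ω_r−ω_c),  ω_s=0, ω_c=1
Stage 1: ω_r = 1 − (12/40)(0−1) = 13/10
  ⇒ ω_r¹/ω_c¹ = 13/10
Stage 2: N_ring = 30 + 2·10 = 50
Stage 2: 30(ω_s−ω_c) = −50(ω_r−ω_c),  ω_r=0, ω_s=1
Stage 2: 30(1−ω_c) = −50(0−ω_c)  ⇒  80ω_c = 30  ⇒  ω_c = 3/8
  ⇒ ω_c²/ω_s² = 3/8
Coupling ω_s² = ω_r¹ ⇒ overall = 13/10 × 3/8 = 39/80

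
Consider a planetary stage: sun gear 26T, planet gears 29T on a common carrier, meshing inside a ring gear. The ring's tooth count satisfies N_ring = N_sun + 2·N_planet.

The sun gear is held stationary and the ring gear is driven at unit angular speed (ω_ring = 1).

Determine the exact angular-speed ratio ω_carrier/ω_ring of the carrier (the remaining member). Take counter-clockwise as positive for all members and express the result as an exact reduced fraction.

N_ring = 26 + 2·29 = 84
26(ω_s−ω_c) = −84(ω_r−ω_c),  ω_s=0, ω_r=1
26(0−ω_c) = −84(1−ω_c)  ⇒  110ω_c = 84  ⇒  ω_c = 42/55
ω_c/ω_r = 42/55

42/55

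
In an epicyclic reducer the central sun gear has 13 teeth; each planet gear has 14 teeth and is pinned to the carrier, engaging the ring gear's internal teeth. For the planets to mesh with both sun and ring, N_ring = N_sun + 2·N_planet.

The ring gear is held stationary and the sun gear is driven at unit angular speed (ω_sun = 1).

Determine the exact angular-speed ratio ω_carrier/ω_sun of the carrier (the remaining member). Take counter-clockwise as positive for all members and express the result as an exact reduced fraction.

N_ring = 13 + 2·14 = 41
13(ω_s−ω_c) = −41(ω_r−ω_c),  ω_r=0, ω_s=1
13(1−ω_c) = −41(0−ω_c)  ⇒  54ω_c = 13  ⇒  ω_c = 13/54
ω_c/ω_s = 13/54

13/54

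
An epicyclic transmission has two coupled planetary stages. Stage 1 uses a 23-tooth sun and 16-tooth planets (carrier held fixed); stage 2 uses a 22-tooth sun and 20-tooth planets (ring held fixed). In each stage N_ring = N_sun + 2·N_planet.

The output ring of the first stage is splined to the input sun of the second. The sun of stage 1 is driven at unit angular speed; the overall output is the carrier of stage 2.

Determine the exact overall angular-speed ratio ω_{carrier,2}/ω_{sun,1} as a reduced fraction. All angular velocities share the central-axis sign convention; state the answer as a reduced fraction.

Stage 1: N_ring = 23 + 2·16 = 55
Stage 1: 23(ω_s−ω_c) = −55(ω_r−ω_c),  ω_c=0, ω_s=1
Stage 1: ω_r = 0 − (23/55)(1−0) = -23/55
  ⇒ ω_r¹/ω_s¹ = -23/55
Stage 2: N_ring = 22 + 2·20 = 62
Stage 2: 22(ω_s−ω_c) = −62(ω_r−ω_c),  ω_r=0, ω_s=1
Stage 2: 22(1−ω_c) = −62(0−ω_c)  ⇒  84ω_c = 22  ⇒  ω_c = 11/42
  ⇒ ω_c²/ω_s² = 11/42
Coupling ω_s² = ω_r¹ ⇒ overall = -23/55 × 11/42 = -23/210

-23/210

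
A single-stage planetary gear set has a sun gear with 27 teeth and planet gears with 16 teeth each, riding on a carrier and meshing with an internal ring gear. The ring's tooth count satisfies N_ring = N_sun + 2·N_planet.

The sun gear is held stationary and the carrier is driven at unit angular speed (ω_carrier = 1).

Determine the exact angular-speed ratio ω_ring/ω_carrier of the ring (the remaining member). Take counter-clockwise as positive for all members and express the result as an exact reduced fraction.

N_ring = 27 + 2·16 = 59
27(ω_s−ω_c) = −59(ω_r−ω_c),  ω_s=0, ω_c=1
ω_r = 1 − (27/59)(0−1) = 86/59
ω_r/ω_c = 86/59

86/59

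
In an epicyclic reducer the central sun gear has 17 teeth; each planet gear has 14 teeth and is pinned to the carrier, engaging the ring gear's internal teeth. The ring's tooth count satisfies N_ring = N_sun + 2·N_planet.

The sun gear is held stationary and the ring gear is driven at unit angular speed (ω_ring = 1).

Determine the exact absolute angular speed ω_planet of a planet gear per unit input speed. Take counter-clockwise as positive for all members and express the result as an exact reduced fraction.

N_ring = 17 + 2·14 = 45
17(ω_s−ω_c) = −45(ω_r−ω_c),  ω_s=0, ω_r=1
17(0−ω_c) = −45(1−ω_c)  ⇒  62ω_c = 45  ⇒  ω_c = 45/62
sun–planet: 17·(0−45/62) = −14·(ω_p−ω_c)  ⇒  ω_p−ω_c = −(17/14)·(-45/62) = 765/868
ω_p = 45/62 + 765/868 = 45/28

45/28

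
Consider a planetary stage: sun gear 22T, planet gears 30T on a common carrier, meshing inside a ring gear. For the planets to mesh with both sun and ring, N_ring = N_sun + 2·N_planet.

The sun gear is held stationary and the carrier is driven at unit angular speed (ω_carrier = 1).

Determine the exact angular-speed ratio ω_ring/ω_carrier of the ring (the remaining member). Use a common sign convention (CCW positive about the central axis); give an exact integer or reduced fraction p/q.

52/41

N_ring = 22 + 2·30 = 82
22(ω_s−ω_c) = −82(ω_r−ω_c),  ω_s=0, ω_c=1
ω_r = 1 − (22/82)(0−1) = 52/41
ω_r/ω_c = 52/41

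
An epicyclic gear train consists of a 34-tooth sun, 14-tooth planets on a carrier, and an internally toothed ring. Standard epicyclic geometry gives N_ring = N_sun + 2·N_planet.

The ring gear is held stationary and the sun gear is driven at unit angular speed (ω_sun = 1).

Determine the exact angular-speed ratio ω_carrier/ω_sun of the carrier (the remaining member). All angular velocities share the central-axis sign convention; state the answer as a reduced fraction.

N_ring = 34 + 2·14 = 62
34(ω_s−ω_c) = −62(ω_r−ω_c),  ω_r=0, ω_s=1
34(1−ω_c) = −62(0−ω_c)  ⇒  96ω_c = 34  ⇒  ω_c = 17/48
ω_c/ω_s = 17/48

17/48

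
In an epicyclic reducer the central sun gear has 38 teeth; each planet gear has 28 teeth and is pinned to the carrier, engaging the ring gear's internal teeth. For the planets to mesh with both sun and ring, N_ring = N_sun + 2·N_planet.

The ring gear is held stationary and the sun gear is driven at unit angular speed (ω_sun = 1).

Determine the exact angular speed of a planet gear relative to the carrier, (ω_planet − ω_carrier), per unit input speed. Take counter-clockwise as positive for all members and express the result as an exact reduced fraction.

-893/924

N_ring = 38 + 2·28 = 94
38(ω_s−ω_c) = −94(ω_r−ω_c),  ω_r=0, ω_s=1
38(1−ω_c) = −94(0−ω_c)  ⇒  132ω_c = 38  ⇒  ω_c = 19/66
sun–planet: 38·(1−19/66) = −28·(ω_p−ω_c)  ⇒  ω_p−ω_c = −(38/28)·(47/66) = -893/924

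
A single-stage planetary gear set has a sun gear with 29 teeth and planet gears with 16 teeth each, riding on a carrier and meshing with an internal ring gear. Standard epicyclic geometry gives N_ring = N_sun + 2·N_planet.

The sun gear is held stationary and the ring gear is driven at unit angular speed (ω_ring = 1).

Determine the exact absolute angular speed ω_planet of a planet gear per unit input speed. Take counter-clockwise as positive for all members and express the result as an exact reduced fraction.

N_ring = 29 + 2·16 = 61
29(ω_s−ω_c) = −61(ω_r−ω_c),  ω_s=0, ω_r=1
29(0−ω_c) = −61(1−ω_c)  ⇒  90ω_c = 61  ⇒  ω_c = 61/90
sun–planet: 29·(0−61/90) = −16·(ω_p−ω_c)  ⇒  ω_p−ω_c = −(29/16)·(-61/90) = 1769/1440
ω_p = 61/90 + 1769/1440 = 61/32

61/32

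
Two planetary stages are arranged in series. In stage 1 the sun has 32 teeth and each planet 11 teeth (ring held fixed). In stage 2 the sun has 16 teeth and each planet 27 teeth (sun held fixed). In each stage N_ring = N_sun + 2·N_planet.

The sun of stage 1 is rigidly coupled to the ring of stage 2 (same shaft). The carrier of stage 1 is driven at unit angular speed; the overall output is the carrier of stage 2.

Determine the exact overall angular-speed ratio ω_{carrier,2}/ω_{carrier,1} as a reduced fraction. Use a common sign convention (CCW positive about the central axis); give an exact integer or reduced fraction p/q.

Stage 1: N_ring = 32 + 2·11 = 54
Stage 1: 32(ω_s−ω_c) = −54(ω_r−ω_c),  ω_r=0, ω_c=1
Stage 1: ω_s = 1 − (54/32)(0−1) = 43/16
  ⇒ ω_s¹/ω_c¹ = 43/16
Stage 2: N_ring = 16 + 2·27 = 70
Stage 2: 16(ω_s−ω_c) = −70(ω_r−ω_c),  ω_s=0, ω_r=1
Stage 2: 16(0−ω_c) = −70(1−ω_c)  ⇒  86ω_c = 70  ⇒  ω_c = 35/43
  ⇒ ω_c²/ω_r² = 35/43
Coupling ω_r² = ω_s¹ ⇒ overall = 43/16 × 35/43 = 35/16

35/16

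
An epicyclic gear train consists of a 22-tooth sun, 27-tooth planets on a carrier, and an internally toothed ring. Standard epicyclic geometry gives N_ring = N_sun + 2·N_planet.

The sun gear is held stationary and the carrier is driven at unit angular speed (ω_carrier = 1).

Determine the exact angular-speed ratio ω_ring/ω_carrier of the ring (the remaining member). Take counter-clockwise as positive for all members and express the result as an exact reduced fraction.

49/38

N_ring = 22 + 2·27 = 76
22(ω_s−ω_c) = −76(ω_r−ω_c),  ω_s=0, ω_c=1
ω_r = 1 − (22/76)(0−1) = 49/38
ω_r/ω_c = 49/38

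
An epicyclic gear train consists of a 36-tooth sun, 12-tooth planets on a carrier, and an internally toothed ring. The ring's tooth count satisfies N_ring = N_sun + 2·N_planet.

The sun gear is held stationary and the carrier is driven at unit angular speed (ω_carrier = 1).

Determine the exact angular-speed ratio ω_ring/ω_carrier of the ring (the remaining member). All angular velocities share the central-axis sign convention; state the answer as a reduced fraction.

N_ring = 36 + 2·12 = 60
36(ω_s−ω_c) = −60(ω_r−ω_c),  ω_s=0, ω_c=1
ω_r = 1 − (36/60)(0−1) = 8/5
ω_r/ω_c = 8/5

8/5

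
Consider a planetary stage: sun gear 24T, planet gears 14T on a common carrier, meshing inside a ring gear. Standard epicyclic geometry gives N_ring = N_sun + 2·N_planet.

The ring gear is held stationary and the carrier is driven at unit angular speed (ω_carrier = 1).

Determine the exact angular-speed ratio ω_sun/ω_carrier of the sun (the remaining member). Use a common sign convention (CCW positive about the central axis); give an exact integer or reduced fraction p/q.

19/6

N_ring = 24 + 2·14 = 52
24(ω_s−ω_c) = −52(ω_r−ω_c),  ω_r=0, ω_c=1
ω_s = 1 − (52/24)(0−1) = 19/6
ω_s/ω_c = 19/6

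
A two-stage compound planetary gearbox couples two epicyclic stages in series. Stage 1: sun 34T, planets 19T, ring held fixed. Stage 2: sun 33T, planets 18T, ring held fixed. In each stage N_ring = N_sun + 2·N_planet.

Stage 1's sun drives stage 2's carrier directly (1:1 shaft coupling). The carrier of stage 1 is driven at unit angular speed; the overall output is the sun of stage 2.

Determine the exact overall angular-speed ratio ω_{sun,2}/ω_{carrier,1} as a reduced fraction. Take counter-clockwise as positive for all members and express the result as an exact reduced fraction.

Stage 1: N_ring = 34 + 2·19 = 72
Stage 1: 34(ω_s−ω_c) = −72(ω_r−ω_c),  ω_r=0, ω_c=1
Stage 1: ω_s = 1 − (72/34)(0−1) = 53/17
  ⇒ ω_s¹/ω_c¹ = 53/17
Stage 2: N_ring = 33 + 2·18 = 69
Stage 2: 33(ω_s−ω_c) = −69(ω_r−ω_c),  ω_r=0, ω_c=1
Stage 2: ω_s = 1 − (69/33)(0−1) = 34/11
  ⇒ ω_s²/ω_c² = 34/11
Coupling ω_c² = ω_s¹ ⇒ overall = 53/17 × 34/11 = 106/11

106/11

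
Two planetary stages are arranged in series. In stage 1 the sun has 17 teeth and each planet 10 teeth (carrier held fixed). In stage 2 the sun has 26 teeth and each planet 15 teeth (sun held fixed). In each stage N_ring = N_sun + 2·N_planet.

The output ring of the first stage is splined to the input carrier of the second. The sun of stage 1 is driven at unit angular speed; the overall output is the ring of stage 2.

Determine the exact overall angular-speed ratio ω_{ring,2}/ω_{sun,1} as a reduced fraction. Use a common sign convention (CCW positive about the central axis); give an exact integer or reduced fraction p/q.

-697/1036

Stage 1: N_ring = 17 + 2·10 = 37
Stage 1: 17(ω_s−ω_c) = −37(ω_r−ω_c),  ω_c=0, ω_s=1
Stage 1: ω_r = 0 − (17/37)(1−0) = -17/37
  ⇒ ω_r¹/ω_s¹ = -17/37
Stage 2: N_ring = 26 + 2·15 = 56
Stage 2: 26(ω_s−ω_c) = −56(ω_r−ω_c),  ω_s=0, ω_c=1
Stage 2: ω_r = 1 − (26/56)(0−1) = 41/28
  ⇒ ω_r²/ω_c² = 41/28
Coupling ω_c² = ω_r¹ ⇒ overall = -17/37 × 41/28 = -697/1036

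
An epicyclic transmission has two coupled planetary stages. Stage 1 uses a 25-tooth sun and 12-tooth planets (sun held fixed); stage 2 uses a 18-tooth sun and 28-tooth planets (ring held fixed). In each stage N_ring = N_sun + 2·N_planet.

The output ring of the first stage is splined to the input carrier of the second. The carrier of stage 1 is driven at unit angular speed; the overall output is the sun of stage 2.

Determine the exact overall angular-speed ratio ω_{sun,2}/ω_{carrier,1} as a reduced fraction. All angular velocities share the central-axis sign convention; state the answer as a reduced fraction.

3404/441

Stage 1: N_ring = 25 + 2·12 = 49
Stage 1: 25(ω_s−ω_c) = −49(ω_r−ω_c),  ω_s=0, ω_c=1
Stage 1: ω_r = 1 − (25/49)(0−1) = 74/49
  ⇒ ω_r¹/ω_c¹ = 74/49
Stage 2: N_ring = 18 + 2·28 = 74
Stage 2: 18(ω_s−ω_c) = −74(ω_r−ω_c),  ω_r=0, ω_c=1
Stage 2: ω_s = 1 − (74/18)(0−1) = 46/9
  ⇒ ω_s²/ω_c² = 46/9
Coupling ω_c² = ω_r¹ ⇒ overall = 74/49 × 46/9 = 3404/441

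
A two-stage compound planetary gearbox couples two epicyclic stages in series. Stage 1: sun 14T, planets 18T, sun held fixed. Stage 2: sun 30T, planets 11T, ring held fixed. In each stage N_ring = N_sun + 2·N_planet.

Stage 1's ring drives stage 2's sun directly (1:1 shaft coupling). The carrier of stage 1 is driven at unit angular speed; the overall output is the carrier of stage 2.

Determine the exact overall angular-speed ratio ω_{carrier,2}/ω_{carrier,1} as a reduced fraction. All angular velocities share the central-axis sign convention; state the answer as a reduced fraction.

Stage 1: N_ring = 14 + 2·18 = 50
Stage 1: 14(ω_s−ω_c) = −50(ω_r−ω_c),  ω_s=0, ω_c=1
Stage 1: ω_r = 1 − (14/50)(0−1) = 32/25
  ⇒ ω_r¹/ω_c¹ = 32/25
Stage 2: N_ring = 30 + 2·11 = 52
Stage 2: 30(ω_s−ω_c) = −52(ω_r−ω_c),  ω_r=0, ω_s=1
Stage 2: 30(1−ω_c) = −52(0−ω_c)  ⇒  82ω_c = 30  ⇒  ω_c = 15/41
  ⇒ ω_c²/ω_s² = 15/41
Coupling ω_s² = ω_r¹ ⇒ overall = 32/25 × 15/41 = 96/205

96/205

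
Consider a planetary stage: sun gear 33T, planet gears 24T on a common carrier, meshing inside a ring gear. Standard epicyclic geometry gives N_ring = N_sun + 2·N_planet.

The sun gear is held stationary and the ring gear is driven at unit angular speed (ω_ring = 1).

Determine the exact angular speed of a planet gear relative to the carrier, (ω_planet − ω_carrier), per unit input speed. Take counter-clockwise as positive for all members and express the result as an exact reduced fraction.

297/304

N_ring = 33 + 2·24 = 81
33(ω_s−ω_c) = −81(ω_r−ω_c),  ω_s=0, ω_r=1
33(0−ω_c) = −81(1−ω_c)  ⇒  114ω_c = 81  ⇒  ω_c = 27/38
sun–planet: 33·(0−27/38) = −24·(ω_p−ω_c)  ⇒  ω_p−ω_c = −(33/24)·(-27/38) = 297/304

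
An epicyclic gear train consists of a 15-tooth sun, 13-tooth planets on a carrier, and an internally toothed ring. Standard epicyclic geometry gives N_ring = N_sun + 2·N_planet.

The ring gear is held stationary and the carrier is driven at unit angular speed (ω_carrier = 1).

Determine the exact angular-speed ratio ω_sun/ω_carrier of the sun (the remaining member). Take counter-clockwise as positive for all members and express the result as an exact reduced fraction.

56/15

N_ring = 15 + 2·13 = 41
15(ω_s−ω_c) = −41(ω_r−ω_c),  ω_r=0, ω_c=1
ω_s = 1 − (41/15)(0−1) = 56/15
ω_s/ω_c = 56/15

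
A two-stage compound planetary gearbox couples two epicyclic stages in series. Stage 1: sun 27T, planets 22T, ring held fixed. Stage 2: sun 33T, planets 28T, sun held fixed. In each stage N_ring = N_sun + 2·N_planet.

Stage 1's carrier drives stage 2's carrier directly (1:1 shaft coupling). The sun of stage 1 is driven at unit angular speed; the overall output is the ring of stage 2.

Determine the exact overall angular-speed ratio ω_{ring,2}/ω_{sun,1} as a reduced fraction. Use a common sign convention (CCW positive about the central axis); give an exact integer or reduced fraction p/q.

1647/4361

Stage 1: N_ring = 27 + 2·22 = 71
Stage 1: 27(ω_s−ω_c) = −71(ω_r−ω_c),  ω_r=0, ω_s=1
Stage 1: 27(1−ω_c) = −71(0−ω_c)  ⇒  98ω_c = 27  ⇒  ω_c = 27/98
  ⇒ ω_c¹/ω_s¹ = 27/98
Stage 2: N_ring = 33 + 2·28 = 89
Stage 2: 33(ω_s−ω_c) = −89(ω_r−ω_c),  ω_s=0, ω_c=1
Stage 2: ω_r = 1 − (33/89)(0−1) = 122/89
  ⇒ ω_r²/ω_c² = 122/89
Coupling ω_c² = ω_c¹ ⇒ overall = 27/98 × 122/89 = 1647/4361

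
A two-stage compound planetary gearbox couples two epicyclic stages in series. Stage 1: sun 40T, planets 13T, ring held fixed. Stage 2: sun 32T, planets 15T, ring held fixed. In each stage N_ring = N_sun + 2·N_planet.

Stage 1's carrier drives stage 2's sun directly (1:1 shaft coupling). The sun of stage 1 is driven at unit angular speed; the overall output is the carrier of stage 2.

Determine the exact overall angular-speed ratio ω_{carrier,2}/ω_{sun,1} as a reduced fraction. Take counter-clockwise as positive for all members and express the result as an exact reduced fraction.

320/2491

Stage 1: N_ring = 40 + 2·13 = 66
Stage 1: 40(ω_s−ω_c) = −66(ω_r−ω_c),  ω_r=0, ω_s=1
Stage 1: 40(1−ω_c) = −66(0−ω_c)  ⇒  106ω_c = 40  ⇒  ω_c = 20/53
  ⇒ ω_c¹/ω_s¹ = 20/53
Stage 2: N_ring = 32 + 2·15 = 62
Stage 2: 32(ω_s−ω_c) = −62(ω_r−ω_c),  ω_r=0, ω_s=1
Stage 2: 32(1−ω_c) = −62(0−ω_c)  ⇒  94ω_c = 32  ⇒  ω_c = 16/47
  ⇒ ω_c²/ω_s² = 16/47
Coupling ω_s² = ω_c¹ ⇒ overall = 20/53 × 16/47 = 320/2491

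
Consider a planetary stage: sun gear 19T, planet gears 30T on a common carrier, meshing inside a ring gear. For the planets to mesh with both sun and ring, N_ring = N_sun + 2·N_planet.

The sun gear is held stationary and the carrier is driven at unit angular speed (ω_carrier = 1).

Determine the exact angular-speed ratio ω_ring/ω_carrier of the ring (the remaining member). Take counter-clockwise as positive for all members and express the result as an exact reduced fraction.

98/79

N_ring = 19 + 2·30 = 79
19(ω_s−ω_c) = −79(ω_r−ω_c),  ω_s=0, ω_c=1
ω_r = 1 − (19/79)(0−1) = 98/79
ω_r/ω_c = 98/79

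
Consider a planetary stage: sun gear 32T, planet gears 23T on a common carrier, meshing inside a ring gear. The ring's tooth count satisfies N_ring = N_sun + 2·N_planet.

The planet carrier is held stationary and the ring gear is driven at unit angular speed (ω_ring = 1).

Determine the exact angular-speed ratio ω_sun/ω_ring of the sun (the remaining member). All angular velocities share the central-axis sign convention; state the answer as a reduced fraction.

-39/16

N_ring = 32 + 2·23 = 78
32(ω_s−ω_c) = −78(ω_r−ω_c),  ω_c=0, ω_r=1
ω_s = 0 − (78/32)(1−0) = -39/16
ω_s/ω_r = -39/16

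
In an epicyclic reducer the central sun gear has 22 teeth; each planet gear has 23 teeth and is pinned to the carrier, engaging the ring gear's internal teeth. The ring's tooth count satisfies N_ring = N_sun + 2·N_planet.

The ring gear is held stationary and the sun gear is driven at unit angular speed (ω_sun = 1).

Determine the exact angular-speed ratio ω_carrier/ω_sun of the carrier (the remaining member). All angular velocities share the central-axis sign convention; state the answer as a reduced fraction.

N_ring = 22 + 2·23 = 68
22(ω_s−ω_c) = −68(ω_r−ω_c),  ω_r=0, ω_s=1
22(1−ω_c) = −68(0−ω_c)  ⇒  90ω_c = 22  ⇒  ω_c = 11/45
ω_c/ω_s = 11/45

11/45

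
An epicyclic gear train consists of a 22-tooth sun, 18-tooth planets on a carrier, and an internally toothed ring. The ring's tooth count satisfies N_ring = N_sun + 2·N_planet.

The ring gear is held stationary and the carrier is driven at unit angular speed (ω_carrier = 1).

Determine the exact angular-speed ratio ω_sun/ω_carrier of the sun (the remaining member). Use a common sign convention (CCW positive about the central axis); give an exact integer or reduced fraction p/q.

N_ring = 22 + 2·18 = 58
22(ω_s−ω_c) = −58(ω_r−ω_c),  ω_r=0, ω_c=1
ω_s = 1 − (58/22)(0−1) = 40/11
ω_s/ω_c = 40/11

40/11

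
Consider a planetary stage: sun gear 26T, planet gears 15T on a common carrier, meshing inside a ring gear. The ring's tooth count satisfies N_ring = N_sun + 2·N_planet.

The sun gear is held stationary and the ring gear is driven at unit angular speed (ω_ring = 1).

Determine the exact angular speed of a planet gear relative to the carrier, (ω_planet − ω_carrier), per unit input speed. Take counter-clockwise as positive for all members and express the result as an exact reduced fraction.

728/615

N_ring = 26 + 2·15 = 56
26(ω_s−ω_c) = −56(ω_r−ω_c),  ω_s=0, ω_r=1
26(0−ω_c) = −56(1−ω_c)  ⇒  82ω_c = 56  ⇒  ω_c = 28/41
sun–planet: 26·(0−28/41) = −15·(ω_p−ω_c)  ⇒  ω_p−ω_c = −(26/15)·(-28/41) = 728/615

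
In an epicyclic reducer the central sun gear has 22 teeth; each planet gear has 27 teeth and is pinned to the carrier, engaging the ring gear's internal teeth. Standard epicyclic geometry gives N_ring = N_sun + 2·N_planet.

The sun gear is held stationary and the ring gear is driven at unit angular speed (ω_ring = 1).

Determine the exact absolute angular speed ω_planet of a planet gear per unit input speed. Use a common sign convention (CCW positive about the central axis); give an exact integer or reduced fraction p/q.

38/27

N_ring = 22 + 2·27 = 76
22(ω_s−ω_c) = −76(ω_r−ω_c),  ω_s=0, ω_r=1
22(0−ω_c) = −76(1−ω_c)  ⇒  98ω_c = 76  ⇒  ω_c = 38/49
sun–planet: 22·(0−38/49) = −27·(ω_p−ω_c)  ⇒  ω_p−ω_c = −(22/27)·(-38/49) = 836/1323
ω_p = 38/49 + 836/1323 = 38/27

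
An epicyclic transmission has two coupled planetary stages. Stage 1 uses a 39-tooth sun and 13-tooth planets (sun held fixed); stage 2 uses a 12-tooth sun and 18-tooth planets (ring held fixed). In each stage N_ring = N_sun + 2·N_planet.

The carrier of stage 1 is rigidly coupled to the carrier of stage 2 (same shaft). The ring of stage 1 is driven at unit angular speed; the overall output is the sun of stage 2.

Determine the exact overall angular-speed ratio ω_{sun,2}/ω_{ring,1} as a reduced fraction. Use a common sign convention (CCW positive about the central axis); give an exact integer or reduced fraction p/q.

25/8

Stage 1: N_ring = 39 + 2·13 = 65
Stage 1: 39(ω_s−ω_c) = −65(ω_r−ω_c),  ω_s=0, ω_r=1
Stage 1: 39(0−ω_c) = −65(1−ω_c)  ⇒  104ω_c = 65  ⇒  ω_c = 5/8
  ⇒ ω_c¹/ω_r¹ = 5/8
Stage 2: N_ring = 12 + 2·18 = 48
Stage 2: 12(ω_s−ω_c) = −48(ω_r−ω_c),  ω_r=0, ω_c=1
Stage 2: ω_s = 1 − (48/12)(0−1) = 5
  ⇒ ω_s²/ω_c² = 5
Coupling ω_c² = ω_c¹ ⇒ overall = 5/8 × 5 = 25/8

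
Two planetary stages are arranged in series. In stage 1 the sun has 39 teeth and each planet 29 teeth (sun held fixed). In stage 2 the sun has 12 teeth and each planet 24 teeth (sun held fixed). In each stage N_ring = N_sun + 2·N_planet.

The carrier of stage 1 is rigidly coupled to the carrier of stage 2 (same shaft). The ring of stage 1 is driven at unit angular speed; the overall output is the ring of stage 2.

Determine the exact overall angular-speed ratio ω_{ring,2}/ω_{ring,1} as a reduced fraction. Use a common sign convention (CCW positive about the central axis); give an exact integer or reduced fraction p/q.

291/340

Stage 1: N_ring = 39 + 2·29 = 97
Stage 1: 39(ω_s−ω_c) = −97(ω_r−ω_c),  ω_s=0, ω_r=1
Stage 1: 39(0−ω_c) = −97(1−ω_c)  ⇒  136ω_c = 97  ⇒  ω_c = 97/136
  ⇒ ω_c¹/ω_r¹ = 97/136
Stage 2: N_ring = 12 + 2·24 = 60
Stage 2: 12(ω_s−ω_c) = −60(ω_r−ω_c),  ω_s=0, ω_c=1
Stage 2: ω_r = 1 − (12/60)(0−1) = 6/5
  ⇒ ω_r²/ω_c² = 6/5
Coupling ω_c² = ω_c¹ ⇒ overall = 97/136 × 6/5 = 291/340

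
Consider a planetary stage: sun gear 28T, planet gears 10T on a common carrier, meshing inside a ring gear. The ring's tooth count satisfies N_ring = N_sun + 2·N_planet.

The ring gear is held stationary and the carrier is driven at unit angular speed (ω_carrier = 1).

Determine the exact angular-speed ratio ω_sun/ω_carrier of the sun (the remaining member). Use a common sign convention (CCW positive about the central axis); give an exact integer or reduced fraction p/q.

N_ring = 28 + 2·10 = 48
28(ω_s−ω_c) = −48(ω_r−ω_c),  ω_r=0, ω_c=1
ω_s = 1 − (48/28)(0−1) = 19/7
ω_s/ω_c = 19/7

19/7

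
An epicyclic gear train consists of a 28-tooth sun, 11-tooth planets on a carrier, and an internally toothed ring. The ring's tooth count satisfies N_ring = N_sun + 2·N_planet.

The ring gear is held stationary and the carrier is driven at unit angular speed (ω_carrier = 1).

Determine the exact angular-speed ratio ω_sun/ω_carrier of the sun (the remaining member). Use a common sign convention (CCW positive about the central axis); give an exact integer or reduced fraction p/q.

N_ring = 28 + 2·11 = 50
28(ω_s−ω_c) = −50(ω_r−ω_c),  ω_r=0, ω_c=1
ω_s = 1 − (50/28)(0−1) = 39/14
ω_s/ω_c = 39/14

39/14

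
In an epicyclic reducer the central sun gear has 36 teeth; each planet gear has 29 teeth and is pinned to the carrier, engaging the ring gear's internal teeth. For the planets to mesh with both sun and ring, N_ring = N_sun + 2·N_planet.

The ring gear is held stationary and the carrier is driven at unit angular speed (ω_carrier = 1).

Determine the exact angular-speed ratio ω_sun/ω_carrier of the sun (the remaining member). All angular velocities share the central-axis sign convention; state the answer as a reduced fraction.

N_ring = 36 + 2·29 = 94
36(ω_s−ω_c) = −94(ω_r−ω_c),  ω_r=0, ω_c=1
ω_s = 1 − (94/36)(0−1) = 65/18
ω_s/ω_c = 65/18

65/18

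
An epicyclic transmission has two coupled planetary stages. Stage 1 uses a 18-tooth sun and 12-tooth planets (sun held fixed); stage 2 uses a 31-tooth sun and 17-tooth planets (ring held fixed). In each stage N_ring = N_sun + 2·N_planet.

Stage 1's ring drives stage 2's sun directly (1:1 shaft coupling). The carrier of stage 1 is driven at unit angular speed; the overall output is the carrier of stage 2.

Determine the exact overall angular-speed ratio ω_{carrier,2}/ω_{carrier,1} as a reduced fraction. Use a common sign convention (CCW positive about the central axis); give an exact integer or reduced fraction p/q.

Stage 1: N_ring = 18 + 2·12 = 42
Stage 1: 18(ω_s−ω_c) = −42(ω_r−ω_c),  ω_s=0, ω_c=1
Stage 1: ω_r = 1 − (18/42)(0−1) = 10/7
  ⇒ ω_r¹/ω_c¹ = 10/7
Stage 2: N_ring = 31 + 2·17 = 65
Stage 2: 31(ω_s−ω_c) = −65(ω_r−ω_c),  ω_r=0, ω_s=1
Stage 2: 31(1−ω_c) = −65(0−ω_c)  ⇒  96ω_c = 31  ⇒  ω_c = 31/96
  ⇒ ω_c²/ω_s² = 31/96
Coupling ω_s² = ω_r¹ ⇒ overall = 10/7 × 31/96 = 155/336

155/336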